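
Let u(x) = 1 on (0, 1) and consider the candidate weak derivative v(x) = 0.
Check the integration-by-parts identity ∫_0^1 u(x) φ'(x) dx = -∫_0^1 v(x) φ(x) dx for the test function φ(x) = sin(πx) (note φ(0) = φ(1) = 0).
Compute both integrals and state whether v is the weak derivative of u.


LHS = 0, RHS = 0. Yes, v = u' weakly.

u(x) = 1, classical derivative u'(x) = 0.
φ(x) = sin(πx), so φ'(x) = π*cos(π*x).
Note φ(0) = φ(1) = 0, so the boundary term u·φ vanishes.
LHS = ∫_0^1 u(x) φ'(x) dx = ∫_0^1 (π*cos(π*x)) dx. Term by term:
  ∫_0^1 π*cos(π*x) dx = 0.
So LHS = 0.
∫_0^1 v(x) φ(x) dx = ∫_0^1 (0) dx. Term by term:
  ∫_0^1 0 dx = 0.
So RHS = -∫_0^1 v(x) φ(x) dx = 0.
LHS = RHS, so the identity holds for this test φ.
Moreover u is smooth here and v(x) = u'(x) = 0 pointwise, so the identity holds for every test function. Hence v is the weak derivative of u.


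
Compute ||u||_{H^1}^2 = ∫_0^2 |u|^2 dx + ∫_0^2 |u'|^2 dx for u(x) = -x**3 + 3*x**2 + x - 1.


||u||_{H^1}^2 = 3712/105

The H^1 norm (squared) on an interval (0, L) is
  ||u||_{H^1}^2 = ∫_0^L u(x)^2 dx + ∫_0^L u'(x)^2 dx.
Compute u'(x) = -3*x**2 + 6*x + 1.
Then u(x)^2 = x**6 - 6*x**5 + 7*x**4 + 8*x**3 - 5*x**2 - 2*x + 1 and u'(x)^2 = 9*x**4 - 36*x**3 + 30*x**2 + 12*x + 1.
Integrate each monomial from 0 to 2 using ∫_0^2 c·x^n dx = c·2^(n+1)/(n+1):
  ∫_0^2 u(x)^2 dx = ∫_0^2 (x^6 - 6*x^5 + 7*x^4 + 8*x^3 - 5*x^2 - 2*x + 1) dx. Term by term:
    ∫_0^2 x^6 dx = 128/7;  ∫_0^2 -6*x^5 dx = -64;  ∫_0^2 7*x^4 dx = 224/5;
    ∫_0^2 8*x^3 dx = 32;  ∫_0^2 -5*x^2 dx = -40/3;  ∫_0^2 -2*x dx = -4;
    ∫_0^2 1 dx = 2.
  Sum: 128/7 − 64 + 224/5 + 32 − 40/3 − 4 + 2 = 1654/105.
  ∫_0^2 u'(x)^2 dx = ∫_0^2 (9*x^4 - 36*x^3 + 30*x^2 + 12*x + 1) dx. Term by term:
    ∫_0^2 9*x^4 dx = 288/5;  ∫_0^2 -36*x^3 dx = -144;  ∫_0^2 30*x^2 dx = 80;
    ∫_0^2 12*x dx = 24;  ∫_0^2 1 dx = 2.
  Sum: 288/5 − 144 + 80 + 24 + 2 = 98/5.
Adding: ||u||_{H^1}^2 = 1654/105 + 98/5 = 3712/105.


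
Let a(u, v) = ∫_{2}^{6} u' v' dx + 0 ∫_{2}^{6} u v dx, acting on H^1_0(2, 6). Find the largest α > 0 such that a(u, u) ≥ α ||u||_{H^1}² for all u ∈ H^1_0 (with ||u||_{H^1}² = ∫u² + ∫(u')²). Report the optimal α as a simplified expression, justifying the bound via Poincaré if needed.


α = π^2/(π^2 + 16)

Coercivity of a(·,·) on H^1_0(2, 6) means a(u, u) ≥ α ||u||_{H^1}² for every u ∈ H^1_0.
The interval has length L = 4, and Poincaré/coercivity depend only on L. Here a(u, u) = ∫(u')² + (0)·∫u².
Here c = 0, so a(u,u) = ∫(u')² alone. The condition a(u,u) ≥ α||u||_{H^1}² reads (1−α)∫(u')² ≥ (α−c)∫u². Any admissible α is ≤ 1 (rapidly oscillating u have ∫u²/∫(u')² → 0), and α = 1 would force 0 ≥ (1−c)∫u², impossible since c < 1; so 1−α > 0. By the sharp Poincaré inequality on H^1_0 of an interval of length L, ∫(u')² ≥ (π/L)²∫u² with equality for the first sine mode sin(π(x−x₀)/L) (x₀ the left endpoint), so the inequality holds for all u iff (1−α)(π/L)² ≥ α − c, i.e. α ≤ ((π/L)² + c)/((π/L)² + 1) = (1 + c(L/π)²)/(1 + (L/π)²). (Direct route, valid since c ≤ 0: Poincaré gives c∫u² ≥ c(L/π)²∫(u')², so a(u,u) ≥ (1 + c(L/π)²)∫(u')², while ||u||_{H^1}² ≤ (1 + (L/π)²)∫(u')²; dividing yields the same α.) With (π/L)² = π^2/16 and c = 0, the largest admissible constant is α = ((π/L)² + c)/((π/L)² + 1).
Simplifying, α = π^2/(π^2 + 16).


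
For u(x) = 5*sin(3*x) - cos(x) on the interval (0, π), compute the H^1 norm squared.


||u||_{H^1(0,π)}^2 = 126*π

u'(x) = sin(x) + 15*cos(3*x).
Expand u² and (u')² and integrate term by term on (0, π), using: for integers n ≥ 1, ∫_0^π sin²(nx) dx = ∫_0^π cos²(nx) dx = π/2; for n ≠ n', ∫_0^π sin(nx)sin(n'x) dx = ∫_0^π cos(nx)cos(n'x) dx = 0; and by product-to-sum, ∫_0^π sin(nx)cos(n'x) dx = ½∫_0^π [sin((n+n')x) + sin((n−n')x)] dx, which is 0 when n+n' is even and 2n/(n²−n'²) when n+n' is odd (it need not vanish on (0, π)).
  u² squared terms: (-1)²·∫cos(x)² dx = 1·π/2 = π/2;  (5)²·∫sin(3x)² dx = 25·π/2 = 25*π/2.
  u² cross terms: 2·(-1)·(5)·∫cos(x)·sin(3x) dx = -10·(0) = 0.
  So ∫_0^π u² dx = π/2 + 25*π/2 + 0 = 13*π.
  (u')² squared terms: (15)²·∫cos(3x)² dx = 225·π/2 = 225*π/2;  (1)²·∫sin(x)² dx = 1·π/2 = π/2.
  (u')² cross terms: 2·(15)·(1)·∫cos(3x)·sin(x) dx = 30·(0) = 0.
  So ∫_0^π (u')² dx = 225*π/2 + π/2 + 0 = 113*π.
||u||_{H^1}^2 = (13*π) + (113*π) = 126*π.


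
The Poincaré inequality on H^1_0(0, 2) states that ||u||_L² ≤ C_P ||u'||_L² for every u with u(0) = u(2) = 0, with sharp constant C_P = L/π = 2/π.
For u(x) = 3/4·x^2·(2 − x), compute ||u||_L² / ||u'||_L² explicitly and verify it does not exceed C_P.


||u||_L² / ||u'||_L² = sqrt(14)/7 < C_P = 2/π.

u(x) = 3/4·x^2·(2 − x), so u'(x) = 3*x*(4 - 3*x)/4.
u(x) = 3/4·x^2·(2 − x) vanishes at x = 0 and x = 2, so u ∈ H^1_0(0, 2). Differentiate via the product rule and integrate the resulting polynomials term by term.
  ∫_0^2 u² dx = ∫_0^2 (9*x^6/16 - 9*x^5/4 + 9*x^4/4) dx. Term by term:
    ∫_0^2 9*x^6/16 dx = 72/7;  ∫_0^2 -9*x^5/4 dx = -24;  ∫_0^2 9*x^4/4 dx = 72/5.
  Sum: 72/7 − 24 + 72/5 = 24/35.
  ∫_0^2 (u')² dx = ∫_0^2 (81*x^4/16 - 27*x^3/2 + 9*x^2) dx. Term by term:
    ∫_0^2 81*x^4/16 dx = 162/5;  ∫_0^2 -27*x^3/2 dx = -54;  ∫_0^2 9*x^2 dx = 24.
  Sum: 162/5 − 54 + 24 = 12/5.
∫_0^2 u² dx = 24/35, so ||u||_L² = 2*sqrt(210)/35.
∫_0^2 (u')² dx = 12/5, so ||u'||_L² = 2*sqrt(15)/5.
Ratio ||u||_L² / ||u'||_L² = sqrt(14)/7.
Sharp Poincaré constant on H^1_0(0, 2) is C_P = L/π = 2/π, achieved by sin(π/2·x).
A polynomial bump cannot attain the sharp Poincaré constant (only the first sine eigenfunction does), so the ratio is strictly less than C_P, consistent with ||u||_L² ≤ C_P ||u'||_L².


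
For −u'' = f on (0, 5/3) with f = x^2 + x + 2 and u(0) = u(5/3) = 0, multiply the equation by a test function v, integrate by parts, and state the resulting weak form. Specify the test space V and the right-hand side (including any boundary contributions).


V = H^1_0(0, 5/3) (so v(0) = v(5/3) = 0); weak form: ∫_0^5/3 u'v' dx = ∫_0^5/3 (x^2 + x + 2) v dx for all v ∈ V.

Multiply both sides by a test function v and integrate from 0 to 5/3:
  ∫_0^5/3 −u''(x) v(x) dx = ∫_0^5/3 f(x) v(x) dx.
Integrate the LHS by parts once:
  ∫_0^5/3 −u'' v dx = −[u'(x) v(x)]_0^5/3 + ∫_0^5/3 u'(x) v'(x) dx.
Thus ∫_0^5/3 u'(x) v'(x) dx = ∫_0^5/3 f(x) v(x) dx + [u'(x) v(x)]_0^5/3.
Choose V so that boundary terms are either known or forced to vanish.
u is Dirichlet: u(0) = u(5/3) = 0. Let V = H^1_0(0, 5/3); then v(0) = v(5/3) = 0, and [u' v]_0^5/3 = 0.
Weak formulation: find u (satisfying any essential BC) such that ∫_0^5/3 u'(x) v'(x) dx = ∫_0^5/3 f v dx for all v ∈ V.
Substituting f(x) = x^2 + x + 2, the right-hand side is ∫_0^5/3 (x^2 + x + 2) v dx.


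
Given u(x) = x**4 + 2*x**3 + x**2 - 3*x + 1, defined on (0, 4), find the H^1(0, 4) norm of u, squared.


||u||_{H^1}^2 = 48168776/315

The H^1 norm (squared) on an interval (0, L) is
  ||u||_{H^1}^2 = ∫_0^L u(x)^2 dx + ∫_0^L u'(x)^2 dx.
Compute u'(x) = 4*x**3 + 6*x**2 + 2*x - 3.
Then u(x)^2 = x**8 + 4*x**7 + 6*x**6 - 2*x**5 - 9*x**4 - 2*x**3 + 11*x**2 - 6*x + 1 and u'(x)^2 = 16*x**6 + 48*x**5 + 52*x**4 - 32*x**2 - 12*x + 9.
Integrate each monomial from 0 to 4 using ∫_0^4 c·x^n dx = c·4^(n+1)/(n+1):
  ∫_0^4 u(x)^2 dx = ∫_0^4 (x^8 + 4*x^7 + 6*x^6 - 2*x^5 - 9*x^4 - 2*x^3 + 11*x^2 - 6*x + 1) dx. Term by term:
    ∫_0^4 x^8 dx = 262144/9;  ∫_0^4 4*x^7 dx = 32768;  ∫_0^4 6*x^6 dx = 98304/7;
    ∫_0^4 -2*x^5 dx = -4096/3;  ∫_0^4 -9*x^4 dx = -9216/5;  ∫_0^4 -2*x^3 dx = -128;
    ∫_0^4 11*x^2 dx = 704/3;  ∫_0^4 -6*x dx = -48;  ∫_0^4 1 dx = 4.
  Sum: 262144/9 + 32768 + 98304/7 − 4096/3 − 9216/5 − 128 + 704/3 − 48 + 4 = 22929692/315.
  ∫_0^4 u'(x)^2 dx = ∫_0^4 (16*x^6 + 48*x^5 + 52*x^4 - 32*x^2 - 12*x + 9) dx. Term by term:
    ∫_0^4 16*x^6 dx = 262144/7;  ∫_0^4 48*x^5 dx = 32768;  ∫_0^4 52*x^4 dx = 53248/5;
    ∫_0^4 -32*x^2 dx = -2048/3;  ∫_0^4 -12*x dx = -96;  ∫_0^4 9 dx = 36.
  Sum: 262144/7 + 32768 + 53248/5 − 2048/3 − 96 + 36 = 8413028/105.
Adding: ||u||_{H^1}^2 = 22929692/315 + 8413028/105 = 48168776/315.


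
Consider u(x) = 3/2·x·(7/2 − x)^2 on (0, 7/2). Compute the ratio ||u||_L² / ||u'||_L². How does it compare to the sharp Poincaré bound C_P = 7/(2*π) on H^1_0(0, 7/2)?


||u||_L² / ||u'||_L² = sqrt(14)/4 < C_P = 7/(2*π).

u(x) = 3/2·x·(7/2 − x)^2, so u'(x) = 9*x^2/2 - 21*x + 147/8.
u(x) = 3/2·x·(7/2 − x)^2 vanishes at x = 0 and x = 7/2, so u ∈ H^1_0(0, 7/2). Differentiate via the product rule and integrate the resulting polynomials term by term.
  ∫_0^7/2 u² dx = ∫_0^7/2 (9*x^6/4 - 63*x^5/2 + 1323*x^4/8 - 3087*x^3/8 + 21609*x^2/64) dx. Term by term:
    ∫_0^7/2 9*x^6/4 dx = 1058841/512;  ∫_0^7/2 -63*x^5/2 dx = -2470629/256;  ∫_0^7/2 1323*x^4/8 dx = 22235661/1280;
    ∫_0^7/2 -3087*x^3/8 dx = -7411887/512;  ∫_0^7/2 21609*x^2/64 dx = 2470629/512.
  Sum: 1058841/512 − 2470629/256 + 22235661/1280 − 7411887/512 + 2470629/512 = 352947/2560.
  ∫_0^7/2 (u')² dx = ∫_0^7/2 (81*x^4/4 - 189*x^3 + 4851*x^2/8 - 3087*x/4 + 21609/64) dx. Term by term:
    ∫_0^7/2 81*x^4/4 dx = 1361367/640;  ∫_0^7/2 -189*x^3 dx = -453789/64;  ∫_0^7/2 4851*x^2/8 dx = 554631/64;
    ∫_0^7/2 -3087*x/4 dx = -151263/32;  ∫_0^7/2 21609/64 dx = 151263/128.
  Sum: 1361367/640 − 453789/64 + 554631/64 − 151263/32 + 151263/128 = 50421/320.
∫_0^7/2 u² dx = 352947/2560, so ||u||_L² = 343*sqrt(30)/160.
∫_0^7/2 (u')² dx = 50421/320, so ||u'||_L² = 49*sqrt(105)/40.
Ratio ||u||_L² / ||u'||_L² = sqrt(14)/4.
Sharp Poincaré constant on H^1_0(0, 7/2) is C_P = L/π = 7/(2*π), achieved by sin(2*π/7·x).
A polynomial bump cannot attain the sharp Poincaré constant (only the first sine eigenfunction does), so the ratio is strictly less than C_P, consistent with ||u||_L² ≤ C_P ||u'||_L².


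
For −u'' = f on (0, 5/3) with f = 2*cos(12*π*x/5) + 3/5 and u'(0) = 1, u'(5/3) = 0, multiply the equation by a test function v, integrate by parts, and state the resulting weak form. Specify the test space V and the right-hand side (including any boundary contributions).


V = H^1(0, 5/3) (v unrestricted at boundary; u is determined up to an additive constant); weak form: ∫_0^5/3 u'v' dx = ∫_0^5/3 (2*cos(12*π*x/5) + 3/5) v dx − v(0) for all v ∈ V.

Multiply both sides by a test function v and integrate from 0 to 5/3:
  ∫_0^5/3 −u''(x) v(x) dx = ∫_0^5/3 f(x) v(x) dx.
Integrate the LHS by parts once:
  ∫_0^5/3 −u'' v dx = −[u'(x) v(x)]_0^5/3 + ∫_0^5/3 u'(x) v'(x) dx.
Thus ∫_0^5/3 u'(x) v'(x) dx = ∫_0^5/3 f(x) v(x) dx + [u'(x) v(x)]_0^5/3.
Choose V so that boundary terms are either known or forced to vanish.
u has inhomogeneous Neumann u'(0) = 1, u'(5/3) = 0. [u' v]_0^5/3 = (0)·v(5/3) − (1)·v(0) = − v(0). Take V = H^1(0, 5/3); boundary term becomes part of RHS.
Weak formulation: find u (satisfying any essential BC) such that ∫_0^5/3 u'(x) v'(x) dx = ∫_0^5/3 f v dx − v(0) for all v ∈ V (Neumann data are natural BCs: they enter the RHS as boundary terms).
Substituting f(x) = 2*cos(12*π*x/5) + 3/5, the right-hand side is ∫_0^5/3 (2*cos(12*π*x/5) + 3/5) v dx − v(0).
Compatibility check (pure Neumann): taking v ≡ 1 ∈ V gives 0 = ∫_0^5/3 f dx + (0) − (1), i.e. ∫_0^5/3 f dx must equal u'(0) − u'(5/3) = 1. Indeed ∫_0^5/3 (2*cos(12*π*x/5) + 3/5) dx = 1, so the data are compatible. The solution is then unique only up to an additive constant (fix it e.g. by requiring ∫_0^5/3 u dx = 0).


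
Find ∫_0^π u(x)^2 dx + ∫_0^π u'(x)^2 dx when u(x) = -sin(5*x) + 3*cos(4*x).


||u||_{H^1(0,π)}^2 = -340/3 + 179*π/2

u'(x) = -12*sin(4*x) - 5*cos(5*x).
Expand u² and (u')² and integrate term by term on (0, π), using: for integers n ≥ 1, ∫_0^π sin²(nx) dx = ∫_0^π cos²(nx) dx = π/2; for n ≠ n', ∫_0^π sin(nx)sin(n'x) dx = ∫_0^π cos(nx)cos(n'x) dx = 0; and by product-to-sum, ∫_0^π sin(nx)cos(n'x) dx = ½∫_0^π [sin((n+n')x) + sin((n−n')x)] dx, which is 0 when n+n' is even and 2n/(n²−n'²) when n+n' is odd (it need not vanish on (0, π)).
  u² squared terms: (-1)²·∫sin(5x)² dx = 1·π/2 = π/2;  (3)²·∫cos(4x)² dx = 9·π/2 = 9*π/2.
  u² cross terms: 2·(-1)·(3)·∫sin(5x)·cos(4x) dx = -6·(10/9) = -20/3.
  So ∫_0^π u² dx = π/2 + 9*π/2 − 20/3 = -20/3 + 5*π.
  (u')² squared terms: (-12)²·∫sin(4x)² dx = 144·π/2 = 72*π;  (-5)²·∫cos(5x)² dx = 25·π/2 = 25*π/2.
  (u')² cross terms: 2·(-12)·(-5)·∫sin(4x)·cos(5x) dx = 120·(-8/9) = -320/3.
  So ∫_0^π (u')² dx = 72*π + 25*π/2 − 320/3 = -320/3 + 169*π/2.
||u||_{H^1}^2 = (-20/3 + 5*π) + (-320/3 + 169*π/2) = -340/3 + 179*π/2.


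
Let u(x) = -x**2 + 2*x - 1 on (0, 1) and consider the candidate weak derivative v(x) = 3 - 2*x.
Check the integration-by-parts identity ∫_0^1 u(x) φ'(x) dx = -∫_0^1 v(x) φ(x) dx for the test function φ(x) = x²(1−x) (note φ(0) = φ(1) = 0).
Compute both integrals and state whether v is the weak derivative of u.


LHS = -1/15, RHS = -3/20. No, v is not the weak derivative of u.

u(x) = -x**2 + 2*x - 1, classical derivative u'(x) = 2 - 2*x.
φ(x) = x²(1−x), so φ'(x) = x*(2 - 3*x).
Note φ(0) = φ(1) = 0, so the boundary term u·φ vanishes.
LHS = ∫_0^1 u(x) φ'(x) dx = ∫_0^1 (3*x^4 - 8*x^3 + 7*x^2 - 2*x) dx. Term by term:
  ∫_0^1 3*x^4 dx = 3/5;  ∫_0^1 -8*x^3 dx = -2;  ∫_0^1 7*x^2 dx = 7/3;
  ∫_0^1 -2*x dx = -1.
Sum: 3/5 − 2 + 7/3 − 1 = -1/15.
So LHS = -1/15.
∫_0^1 v(x) φ(x) dx = ∫_0^1 (2*x^4 - 5*x^3 + 3*x^2) dx. Term by term:
  ∫_0^1 2*x^4 dx = 2/5;  ∫_0^1 -5*x^3 dx = -5/4;  ∫_0^1 3*x^2 dx = 1.
Sum: 2/5 − 5/4 + 1 = 3/20.
So RHS = -∫_0^1 v(x) φ(x) dx = -3/20.
LHS − RHS = 1/12 ≠ 0, so the identity fails.
(For a valid weak derivative the identity must hold for EVERY test function, in particular this one. The failure shows v is NOT the weak derivative of u.)
Correct weak derivative would be u'(x) = 2 - 2*x.


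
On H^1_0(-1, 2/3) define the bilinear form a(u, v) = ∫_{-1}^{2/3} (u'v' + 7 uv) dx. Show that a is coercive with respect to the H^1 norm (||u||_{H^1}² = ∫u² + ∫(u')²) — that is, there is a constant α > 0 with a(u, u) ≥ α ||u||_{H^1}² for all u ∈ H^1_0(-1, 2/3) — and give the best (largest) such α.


α = 1

Coercivity of a(·,·) on H^1_0(-1, 2/3) means a(u, u) ≥ α ||u||_{H^1}² for every u ∈ H^1_0.
The interval has length L = 5/3, and Poincaré/coercivity depend only on L. Here a(u, u) = ∫(u')² + (7)·∫u².
Here c = 7 ≥ 1, so a(u,u) = ∫(u')² + c∫u² ≥ ∫(u')² + ∫u² = ||u||_{H^1}², i.e. α = 1 works. No larger α is possible: a(u,u) ≥ α||u||_{H^1}² means (1−α)∫(u')² ≥ (α−c)∫u², and for the modes u_n = sin(nπ(x−x₀)/L) (x₀ the left endpoint) one has ∫u_n²/∫(u_n')² = (L/(nπ))² → 0, so a(u_n,u_n)/||u_n||_{H^1}² → 1. Hence the optimal constant is α = 1.
Therefore α = 1.


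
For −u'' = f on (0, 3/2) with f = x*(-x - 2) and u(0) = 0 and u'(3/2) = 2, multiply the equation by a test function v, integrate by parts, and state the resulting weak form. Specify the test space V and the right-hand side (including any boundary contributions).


V = {v ∈ H^1(0, 3/2) : v(0) = 0} (test functions vanish at x = 0 where u is specified); weak form: ∫_0^3/2 u'v' dx = ∫_0^3/2 (x*(-x - 2)) v dx + 2·v(3/2) for all v ∈ V.

Multiply both sides by a test function v and integrate from 0 to 3/2:
  ∫_0^3/2 −u''(x) v(x) dx = ∫_0^3/2 f(x) v(x) dx.
Integrate the LHS by parts once:
  ∫_0^3/2 −u'' v dx = −[u'(x) v(x)]_0^3/2 + ∫_0^3/2 u'(x) v'(x) dx.
Thus ∫_0^3/2 u'(x) v'(x) dx = ∫_0^3/2 f(x) v(x) dx + [u'(x) v(x)]_0^3/2.
Choose V so that boundary terms are either known or forced to vanish.
Mixed BC: u(0) = 0 (Dirichlet) and u'(3/2) = 2 (Neumann). Define V = {v ∈ H^1(0, 3/2) : v(0) = 0}. Then [u' v]_0^3/2 = u'(3/2)·v(3/2) − u'(0)·0 = 2·v(3/2).
Weak formulation: find u (satisfying any essential BC) such that ∫_0^3/2 u'(x) v'(x) dx = ∫_0^3/2 f v dx + 2·v(3/2) for all v ∈ V (Dirichlet at 0 absorbed into V; Neumann datum at x = 3/2 contributes the boundary term).
Substituting f(x) = x*(-x - 2), the right-hand side is ∫_0^3/2 (x*(-x - 2)) v dx + 2·v(3/2).


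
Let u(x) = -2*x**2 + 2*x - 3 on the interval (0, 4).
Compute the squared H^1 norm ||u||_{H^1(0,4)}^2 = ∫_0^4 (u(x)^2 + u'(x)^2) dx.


||u||_{H^1}^2 = 12268/15

The H^1 norm (squared) on an interval (0, L) is
  ||u||_{H^1}^2 = ∫_0^L u(x)^2 dx + ∫_0^L u'(x)^2 dx.
Compute u'(x) = 2 - 4*x.
Then u(x)^2 = 4*x**4 - 8*x**3 + 16*x**2 - 12*x + 9 and u'(x)^2 = 16*x**2 - 16*x + 4.
Integrate each monomial from 0 to 4 using ∫_0^4 c·x^n dx = c·4^(n+1)/(n+1):
  ∫_0^4 u(x)^2 dx = ∫_0^4 (4*x^4 - 8*x^3 + 16*x^2 - 12*x + 9) dx. Term by term:
    ∫_0^4 4*x^4 dx = 4096/5;  ∫_0^4 -8*x^3 dx = -512;  ∫_0^4 16*x^2 dx = 1024/3;
    ∫_0^4 -12*x dx = -96;  ∫_0^4 9 dx = 36.
  Sum: 4096/5 − 512 + 1024/3 − 96 + 36 = 8828/15.
  ∫_0^4 u'(x)^2 dx = ∫_0^4 (16*x^2 - 16*x + 4) dx. Term by term:
    ∫_0^4 16*x^2 dx = 1024/3;  ∫_0^4 -16*x dx = -128;  ∫_0^4 4 dx = 16.
  Sum: 1024/3 − 128 + 16 = 688/3.
Adding: ||u||_{H^1}^2 = 8828/15 + 688/3 = 12268/15.


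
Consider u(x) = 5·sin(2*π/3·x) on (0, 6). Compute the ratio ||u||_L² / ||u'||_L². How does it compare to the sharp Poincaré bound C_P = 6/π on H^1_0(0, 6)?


||u||_L² / ||u'||_L² = 3/(2*π) < C_P = 6/π.

u(x) = 5·sin(2*π/3·x), so u'(x) = 10*π*cos(2*π*x/3)/3.
Writing u(x) = A·sin(kπx/L) with A = 5 and k = 4, use ∫_0^L sin²(kπx/L) dx = L/2 and ∫_0^L cos²(kπx/L) dx = L/2.
u² = 25·sin²(2*π/3·x) and (u')² = 100*π^2/9·cos²(2*π/3·x), and each of sin², cos² integrates to L/2 = 3 over (0, 6).
∫_0^6 u² dx = 75, so ||u||_L² = 5*sqrt(3).
∫_0^6 (u')² dx = 100*π^2/3, so ||u'||_L² = 10*sqrt(3)*π/3.
Ratio ||u||_L² / ||u'||_L² = 3/(2*π).
Sharp Poincaré constant on H^1_0(0, 6) is C_P = L/π = 6/π, achieved by sin(π/6·x).
This is the k = 4 harmonic; the ratio L/(kπ) is strictly less than C_P = L/π, consistent with the sharp inequality ||u||_L² ≤ C_P ||u'||_L².


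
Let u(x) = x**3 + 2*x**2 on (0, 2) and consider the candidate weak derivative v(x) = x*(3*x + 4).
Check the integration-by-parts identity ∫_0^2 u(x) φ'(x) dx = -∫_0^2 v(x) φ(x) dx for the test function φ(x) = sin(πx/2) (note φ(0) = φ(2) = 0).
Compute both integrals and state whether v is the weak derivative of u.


LHS = -40/π + 96/π^3, RHS = -40/π + 96/π^3. Yes, v = u' weakly.

u(x) = x**3 + 2*x**2, classical derivative u'(x) = 3*x**2 + 4*x.
φ(x) = sin(πx/2), so φ'(x) = π*cos(π*x/2)/2.
Note φ(0) = φ(2) = 0, so the boundary term u·φ vanishes.
LHS = ∫_0^2 u(x) φ'(x) dx = ∫_0^2 (π*x^3*cos(π*x/2)/2 + π*x^2*cos(π*x/2)) dx. Term by term:
  ∫_0^2 π*x^2*cos(π*x/2) dx = -16/π;  ∫_0^2 π*x^3*cos(π*x/2)/2 dx = -24/π + 96/π^3.
Sum: -16/π + -24/π + 96/π^3 = -40/π + 96/π^3.
So LHS = -40/π + 96/π^3.
∫_0^2 v(x) φ(x) dx = ∫_0^2 (3*x^2*sin(π*x/2) + 4*x*sin(π*x/2)) dx. Term by term:
  ∫_0^2 3*x^2*sin(π*x/2) dx = -96/π^3 + 24/π;  ∫_0^2 4*x*sin(π*x/2) dx = 16/π.
Sum: -96/π^3 + 24/π + 16/π = -96/π^3 + 40/π.
So RHS = -∫_0^2 v(x) φ(x) dx = -40/π + 96/π^3.
LHS = RHS, so the identity holds for this test φ.
Moreover u is smooth here and v(x) = u'(x) = 3*x**2 + 4*x pointwise, so the identity holds for every test function. Hence v is the weak derivative of u.


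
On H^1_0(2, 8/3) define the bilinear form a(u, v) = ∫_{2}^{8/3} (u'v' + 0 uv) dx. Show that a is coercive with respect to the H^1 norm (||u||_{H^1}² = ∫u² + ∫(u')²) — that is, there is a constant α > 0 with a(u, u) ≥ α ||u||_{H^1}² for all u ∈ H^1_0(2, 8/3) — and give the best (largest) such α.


α = 9*π^2/(4 + 9*π^2)

Coercivity of a(·,·) on H^1_0(2, 8/3) means a(u, u) ≥ α ||u||_{H^1}² for every u ∈ H^1_0.
The interval has length L = 2/3, and Poincaré/coercivity depend only on L. Here a(u, u) = ∫(u')² + (0)·∫u².
Here c = 0, so a(u,u) = ∫(u')² alone. The condition a(u,u) ≥ α||u||_{H^1}² reads (1−α)∫(u')² ≥ (α−c)∫u². Any admissible α is ≤ 1 (rapidly oscillating u have ∫u²/∫(u')² → 0), and α = 1 would force 0 ≥ (1−c)∫u², impossible since c < 1; so 1−α > 0. By the sharp Poincaré inequality on H^1_0 of an interval of length L, ∫(u')² ≥ (π/L)²∫u² with equality for the first sine mode sin(π(x−x₀)/L) (x₀ the left endpoint), so the inequality holds for all u iff (1−α)(π/L)² ≥ α − c, i.e. α ≤ ((π/L)² + c)/((π/L)² + 1) = (1 + c(L/π)²)/(1 + (L/π)²). (Direct route, valid since c ≤ 0: Poincaré gives c∫u² ≥ c(L/π)²∫(u')², so a(u,u) ≥ (1 + c(L/π)²)∫(u')², while ||u||_{H^1}² ≤ (1 + (L/π)²)∫(u')²; dividing yields the same α.) With (π/L)² = 9*π^2/4 and c = 0, the largest admissible constant is α = ((π/L)² + c)/((π/L)² + 1).
Simplifying, α = 9*π^2/(4 + 9*π^2).


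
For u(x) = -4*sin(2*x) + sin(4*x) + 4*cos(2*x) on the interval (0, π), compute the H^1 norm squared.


||u||_{H^1(0,π)}^2 = 177*π/2

u'(x) = -8*sin(2*x) - 8*cos(2*x) + 4*cos(4*x).
Expand u² and (u')² and integrate term by term on (0, π), using: for integers n ≥ 1, ∫_0^π sin²(nx) dx = ∫_0^π cos²(nx) dx = π/2; for n ≠ n', ∫_0^π sin(nx)sin(n'x) dx = ∫_0^π cos(nx)cos(n'x) dx = 0; and by product-to-sum, ∫_0^π sin(nx)cos(n'x) dx = ½∫_0^π [sin((n+n')x) + sin((n−n')x)] dx, which is 0 when n+n' is even and 2n/(n²−n'²) when n+n' is odd (it need not vanish on (0, π)).
  u² squared terms: (-4)²·∫sin(2x)² dx = 16·π/2 = 8*π;  (4)²·∫cos(2x)² dx = 16·π/2 = 8*π;  (1)²·∫sin(4x)² dx = 1·π/2 = π/2.
  u² cross terms: 2·(-4)·(4)·∫sin(2x)·cos(2x) dx = -32·(0) = 0;  2·(-4)·(1)·∫sin(2x)·sin(4x) dx = -8·(0) = 0;  2·(4)·(1)·∫cos(2x)·sin(4x) dx = 8·(0) = 0.
  So ∫_0^π u² dx = 8*π + 8*π + π/2 + 0 + 0 + 0 = 33*π/2.
  (u')² squared terms: (-8)²·∫cos(2x)² dx = 64·π/2 = 32*π;  (-8)²·∫sin(2x)² dx = 64·π/2 = 32*π;  (4)²·∫cos(4x)² dx = 16·π/2 = 8*π.
  (u')² cross terms: 2·(-8)·(-8)·∫cos(2x)·sin(2x) dx = 128·(0) = 0;  2·(-8)·(4)·∫cos(2x)·cos(4x) dx = -64·(0) = 0;  2·(-8)·(4)·∫sin(2x)·cos(4x) dx = -64·(0) = 0.
  So ∫_0^π (u')² dx = 32*π + 32*π + 8*π + 0 + 0 + 0 = 72*π.
||u||_{H^1}^2 = (33*π/2) + (72*π) = 177*π/2.


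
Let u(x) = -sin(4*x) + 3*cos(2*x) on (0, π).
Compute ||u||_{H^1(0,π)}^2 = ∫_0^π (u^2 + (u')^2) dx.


||u||_{H^1(0,π)}^2 = 31*π

u'(x) = -6*sin(2*x) - 4*cos(4*x).
Expand u² and (u')² and integrate term by term on (0, π), using: for integers n ≥ 1, ∫_0^π sin²(nx) dx = ∫_0^π cos²(nx) dx = π/2; for n ≠ n', ∫_0^π sin(nx)sin(n'x) dx = ∫_0^π cos(nx)cos(n'x) dx = 0; and by product-to-sum, ∫_0^π sin(nx)cos(n'x) dx = ½∫_0^π [sin((n+n')x) + sin((n−n')x)] dx, which is 0 when n+n' is even and 2n/(n²−n'²) when n+n' is odd (it need not vanish on (0, π)).
  u² squared terms: (-1)²·∫sin(4x)² dx = 1·π/2 = π/2;  (3)²·∫cos(2x)² dx = 9·π/2 = 9*π/2.
  u² cross terms: 2·(-1)·(3)·∫sin(4x)·cos(2x) dx = -6·(0) = 0.
  So ∫_0^π u² dx = π/2 + 9*π/2 + 0 = 5*π.
  (u')² squared terms: (-6)²·∫sin(2x)² dx = 36·π/2 = 18*π;  (-4)²·∫cos(4x)² dx = 16·π/2 = 8*π.
  (u')² cross terms: 2·(-6)·(-4)·∫sin(2x)·cos(4x) dx = 48·(0) = 0.
  So ∫_0^π (u')² dx = 18*π + 8*π + 0 = 26*π.
||u||_{H^1}^2 = (5*π) + (26*π) = 31*π.


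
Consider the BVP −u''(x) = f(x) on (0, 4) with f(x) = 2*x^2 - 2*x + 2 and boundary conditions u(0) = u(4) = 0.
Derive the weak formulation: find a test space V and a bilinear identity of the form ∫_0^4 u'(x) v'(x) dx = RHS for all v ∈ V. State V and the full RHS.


V = H^1_0(0, 4) (so v(0) = v(4) = 0); weak form: ∫_0^4 u'v' dx = ∫_0^4 (2*x^2 - 2*x + 2) v dx for all v ∈ V.

Multiply both sides by a test function v and integrate from 0 to 4:
  ∫_0^4 −u''(x) v(x) dx = ∫_0^4 f(x) v(x) dx.
Integrate the LHS by parts once:
  ∫_0^4 −u'' v dx = −[u'(x) v(x)]_0^4 + ∫_0^4 u'(x) v'(x) dx.
Thus ∫_0^4 u'(x) v'(x) dx = ∫_0^4 f(x) v(x) dx + [u'(x) v(x)]_0^4.
Choose V so that boundary terms are either known or forced to vanish.
u is Dirichlet: u(0) = u(4) = 0. Let V = H^1_0(0, 4); then v(0) = v(4) = 0, and [u' v]_0^4 = 0.
Weak formulation: find u (satisfying any essential BC) such that ∫_0^4 u'(x) v'(x) dx = ∫_0^4 f v dx for all v ∈ V.
Substituting f(x) = 2*x^2 - 2*x + 2, the right-hand side is ∫_0^4 (2*x^2 - 2*x + 2) v dx.


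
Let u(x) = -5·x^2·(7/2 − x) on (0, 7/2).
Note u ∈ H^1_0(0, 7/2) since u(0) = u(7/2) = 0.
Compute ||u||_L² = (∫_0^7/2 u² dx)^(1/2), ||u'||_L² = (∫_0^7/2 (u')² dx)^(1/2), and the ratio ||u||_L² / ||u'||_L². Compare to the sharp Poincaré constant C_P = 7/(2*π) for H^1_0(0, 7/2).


||u||_L² / ||u'||_L² = sqrt(14)/4 < C_P = 7/(2*π).

u(x) = -5·x^2·(7/2 − x), so u'(x) = 5*x*(3*x - 7).
u(x) = -5·x^2·(7/2 − x) vanishes at x = 0 and x = 7/2, so u ∈ H^1_0(0, 7/2). Differentiate via the product rule and integrate the resulting polynomials term by term.
  ∫_0^7/2 u² dx = ∫_0^7/2 (25*x^6 - 175*x^5 + 1225*x^4/4) dx. Term by term:
    ∫_0^7/2 25*x^6 dx = 2941225/128;  ∫_0^7/2 -175*x^5 dx = -20588575/384;  ∫_0^7/2 1225*x^4/4 dx = 4117715/128.
  Sum: 2941225/128 − 20588575/384 + 4117715/128 = 588245/384.
  ∫_0^7/2 (u')² dx = ∫_0^7/2 (225*x^4 - 1050*x^3 + 1225*x^2) dx. Term by term:
    ∫_0^7/2 225*x^4 dx = 756315/32;  ∫_0^7/2 -1050*x^3 dx = -1260525/32;  ∫_0^7/2 1225*x^2 dx = 420175/24.
  Sum: 756315/32 − 1260525/32 + 420175/24 = 84035/48.
∫_0^7/2 u² dx = 588245/384, so ||u||_L² = 343*sqrt(30)/48.
∫_0^7/2 (u')² dx = 84035/48, so ||u'||_L² = 49*sqrt(105)/12.
Ratio ||u||_L² / ||u'||_L² = sqrt(14)/4.
Sharp Poincaré constant on H^1_0(0, 7/2) is C_P = L/π = 7/(2*π), achieved by sin(2*π/7·x).
A polynomial bump cannot attain the sharp Poincaré constant (only the first sine eigenfunction does), so the ratio is strictly less than C_P, consistent with ||u||_L² ≤ C_P ||u'||_L².


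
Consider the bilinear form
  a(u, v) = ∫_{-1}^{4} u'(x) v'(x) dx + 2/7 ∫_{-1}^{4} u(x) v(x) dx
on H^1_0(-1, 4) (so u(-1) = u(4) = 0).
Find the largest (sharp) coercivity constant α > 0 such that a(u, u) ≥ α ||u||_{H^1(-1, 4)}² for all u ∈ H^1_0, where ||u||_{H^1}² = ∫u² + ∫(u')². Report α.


α = (50/7 + π^2)/(π^2 + 25)

Coercivity of a(·,·) on H^1_0(-1, 4) means a(u, u) ≥ α ||u||_{H^1}² for every u ∈ H^1_0.
The interval has length L = 5, and Poincaré/coercivity depend only on L. Here a(u, u) = ∫(u')² + (2/7)·∫u².
Here 0 < c = 2/7 < 1. The condition a(u,u) ≥ α||u||_{H^1}² reads (1−α)∫(u')² ≥ (α−c)∫u². Any admissible α is ≤ 1 (rapidly oscillating u have ∫u²/∫(u')² → 0), and α = 1 would force 0 ≥ (1−c)∫u², impossible since c < 1; so 1−α > 0. By the sharp Poincaré inequality on H^1_0 of an interval of length L, ∫(u')² ≥ (π/L)²∫u² with equality for the first sine mode sin(π(x−x₀)/L) (x₀ the left endpoint), so the inequality holds for all u iff (1−α)(π/L)² ≥ α − c, i.e. α ≤ ((π/L)² + c)/((π/L)² + 1) = (1 + c(L/π)²)/(1 + (L/π)²). With (π/L)² = π^2/25 and c = 2/7, the largest admissible constant is α = ((π/L)² + c)/((π/L)² + 1).
Simplifying, α = (50/7 + π^2)/(π^2 + 25).


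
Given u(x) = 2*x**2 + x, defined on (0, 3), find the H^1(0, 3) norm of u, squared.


||u||_{H^1}^2 = 2337/5

The H^1 norm (squared) on an interval (0, L) is
  ||u||_{H^1}^2 = ∫_0^L u(x)^2 dx + ∫_0^L u'(x)^2 dx.
Compute u'(x) = 4*x + 1.
Then u(x)^2 = 4*x**4 + 4*x**3 + x**2 and u'(x)^2 = 16*x**2 + 8*x + 1.
Integrate each monomial from 0 to 3 using ∫_0^3 c·x^n dx = c·3^(n+1)/(n+1):
  ∫_0^3 u(x)^2 dx = ∫_0^3 (4*x^4 + 4*x^3 + x^2) dx. Term by term:
    ∫_0^3 4*x^4 dx = 972/5;  ∫_0^3 4*x^3 dx = 81;  ∫_0^3 x^2 dx = 9.
  Sum: 972/5 + 81 + 9 = 1422/5.
  ∫_0^3 u'(x)^2 dx = ∫_0^3 (16*x^2 + 8*x + 1) dx. Term by term:
    ∫_0^3 16*x^2 dx = 144;  ∫_0^3 8*x dx = 36;  ∫_0^3 1 dx = 3.
  Sum: 144 + 36 + 3 = 183.
Adding: ||u||_{H^1}^2 = 1422/5 + 183 = 2337/5.


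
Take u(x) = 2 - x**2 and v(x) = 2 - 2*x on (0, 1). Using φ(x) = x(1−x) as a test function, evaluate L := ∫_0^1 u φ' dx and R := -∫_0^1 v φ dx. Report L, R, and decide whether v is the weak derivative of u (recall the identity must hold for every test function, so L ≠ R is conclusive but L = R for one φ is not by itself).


LHS = 1/6, RHS = -1/6. No, v is not the weak derivative of u.

u(x) = 2 - x**2, classical derivative u'(x) = -2*x.
φ(x) = x(1−x), so φ'(x) = 1 - 2*x.
Note φ(0) = φ(1) = 0, so the boundary term u·φ vanishes.
LHS = ∫_0^1 u(x) φ'(x) dx = ∫_0^1 (2*x^3 - x^2 - 4*x + 2) dx. Term by term:
  ∫_0^1 2*x^3 dx = 1/2;  ∫_0^1 -x^2 dx = -1/3;  ∫_0^1 -4*x dx = -2;
  ∫_0^1 2 dx = 2.
Sum: 1/2 − 1/3 − 2 + 2 = 1/6.
So LHS = 1/6.
∫_0^1 v(x) φ(x) dx = ∫_0^1 (2*x^3 - 4*x^2 + 2*x) dx. Term by term:
  ∫_0^1 2*x^3 dx = 1/2;  ∫_0^1 -4*x^2 dx = -4/3;  ∫_0^1 2*x dx = 1.
Sum: 1/2 − 4/3 + 1 = 1/6.
So RHS = -∫_0^1 v(x) φ(x) dx = -1/6.
LHS − RHS = 1/3 ≠ 0, so the identity fails.
(For a valid weak derivative the identity must hold for EVERY test function, in particular this one. The failure shows v is NOT the weak derivative of u.)
Correct weak derivative would be u'(x) = -2*x.


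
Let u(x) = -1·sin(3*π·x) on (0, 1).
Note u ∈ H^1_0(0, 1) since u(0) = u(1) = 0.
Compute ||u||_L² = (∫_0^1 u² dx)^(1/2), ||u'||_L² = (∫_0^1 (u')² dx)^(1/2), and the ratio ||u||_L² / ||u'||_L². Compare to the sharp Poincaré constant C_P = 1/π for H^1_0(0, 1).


||u||_L² / ||u'||_L² = 1/(3*π) < C_P = 1/π.

u(x) = -1·sin(3*π·x), so u'(x) = -3*π*cos(3*π*x).
Writing u(x) = A·sin(kπx/L) with A = -1 and k = 3, use ∫_0^L sin²(kπx/L) dx = L/2 and ∫_0^L cos²(kπx/L) dx = L/2.
u² = 1·sin²(3*π·x) and (u')² = 9*π^2·cos²(3*π·x), and each of sin², cos² integrates to L/2 = 1/2 over (0, 1).
∫_0^1 u² dx = 1/2, so ||u||_L² = sqrt(2)/2.
∫_0^1 (u')² dx = 9*π^2/2, so ||u'||_L² = 3*sqrt(2)*π/2.
Ratio ||u||_L² / ||u'||_L² = 1/(3*π).
Sharp Poincaré constant on H^1_0(0, 1) is C_P = L/π = 1/π, achieved by sin(π·x).
This is the k = 3 harmonic; the ratio L/(kπ) is strictly less than C_P = L/π, consistent with the sharp inequality ||u||_L² ≤ C_P ||u'||_L².


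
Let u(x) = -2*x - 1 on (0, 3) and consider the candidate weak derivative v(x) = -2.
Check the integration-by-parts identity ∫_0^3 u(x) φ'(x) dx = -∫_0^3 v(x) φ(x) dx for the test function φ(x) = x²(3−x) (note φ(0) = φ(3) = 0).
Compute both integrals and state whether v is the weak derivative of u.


LHS = 27/2, RHS = 27/2. Yes, v = u' weakly.

u(x) = -2*x - 1, classical derivative u'(x) = -2.
φ(x) = x²(3−x), so φ'(x) = 3*x*(2 - x).
Note φ(0) = φ(3) = 0, so the boundary term u·φ vanishes.
LHS = ∫_0^3 u(x) φ'(x) dx = ∫_0^3 (6*x^3 - 9*x^2 - 6*x) dx. Term by term:
  ∫_0^3 6*x^3 dx = 243/2;  ∫_0^3 -9*x^2 dx = -81;  ∫_0^3 -6*x dx = -27.
Sum: 243/2 − 81 − 27 = 27/2.
So LHS = 27/2.
∫_0^3 v(x) φ(x) dx = ∫_0^3 (2*x^3 - 6*x^2) dx. Term by term:
  ∫_0^3 2*x^3 dx = 81/2;  ∫_0^3 -6*x^2 dx = -54.
Sum: 81/2 − 54 = -27/2.
So RHS = -∫_0^3 v(x) φ(x) dx = 27/2.
LHS = RHS, so the identity holds for this test φ.
Moreover u is smooth here and v(x) = u'(x) = -2 pointwise, so the identity holds for every test function. Hence v is the weak derivative of u.


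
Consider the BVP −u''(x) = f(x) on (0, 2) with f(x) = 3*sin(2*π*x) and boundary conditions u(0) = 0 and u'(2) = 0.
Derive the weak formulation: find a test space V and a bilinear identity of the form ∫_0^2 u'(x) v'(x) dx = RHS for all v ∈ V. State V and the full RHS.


V = {v ∈ H^1(0, 2) : v(0) = 0} (test functions vanish at x = 0 where u is specified); weak form: ∫_0^2 u'v' dx = ∫_0^2 (3*sin(2*π*x)) v dx for all v ∈ V.

Multiply both sides by a test function v and integrate from 0 to 2:
  ∫_0^2 −u''(x) v(x) dx = ∫_0^2 f(x) v(x) dx.
Integrate the LHS by parts once:
  ∫_0^2 −u'' v dx = −[u'(x) v(x)]_0^2 + ∫_0^2 u'(x) v'(x) dx.
Thus ∫_0^2 u'(x) v'(x) dx = ∫_0^2 f(x) v(x) dx + [u'(x) v(x)]_0^2.
Choose V so that boundary terms are either known or forced to vanish.
Mixed BC: u(0) = 0 (Dirichlet) and u'(2) = 0 (Neumann). Define V = {v ∈ H^1(0, 2) : v(0) = 0}. Then [u' v]_0^2 = u'(2)·v(2) − u'(0)·0 = 0.
Weak formulation: find u (satisfying any essential BC) such that ∫_0^2 u'(x) v'(x) dx = ∫_0^2 f v dx for all v ∈ V (Dirichlet at 0 absorbed into V; the Neumann datum at x = 2 is zero, so no boundary term remains).
Substituting f(x) = 3*sin(2*π*x), the right-hand side is ∫_0^2 (3*sin(2*π*x)) v dx.


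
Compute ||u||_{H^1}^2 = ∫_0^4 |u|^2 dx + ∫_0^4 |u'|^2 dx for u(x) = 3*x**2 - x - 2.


||u||_{H^1}^2 = 29228/15

The H^1 norm (squared) on an interval (0, L) is
  ||u||_{H^1}^2 = ∫_0^L u(x)^2 dx + ∫_0^L u'(x)^2 dx.
Compute u'(x) = 6*x - 1.
Then u(x)^2 = 9*x**4 - 6*x**3 - 11*x**2 + 4*x + 4 and u'(x)^2 = 36*x**2 - 12*x + 1.
Integrate each monomial from 0 to 4 using ∫_0^4 c·x^n dx = c·4^(n+1)/(n+1):
  ∫_0^4 u(x)^2 dx = ∫_0^4 (9*x^4 - 6*x^3 - 11*x^2 + 4*x + 4) dx. Term by term:
    ∫_0^4 9*x^4 dx = 9216/5;  ∫_0^4 -6*x^3 dx = -384;  ∫_0^4 -11*x^2 dx = -704/3;
    ∫_0^4 4*x dx = 32;  ∫_0^4 4 dx = 16.
  Sum: 9216/5 − 384 − 704/3 + 32 + 16 = 19088/15.
  ∫_0^4 u'(x)^2 dx = ∫_0^4 (36*x^2 - 12*x + 1) dx. Term by term:
    ∫_0^4 36*x^2 dx = 768;  ∫_0^4 -12*x dx = -96;  ∫_0^4 1 dx = 4.
  Sum: 768 − 96 + 4 = 676.
Adding: ||u||_{H^1}^2 = 19088/15 + 676 = 29228/15.


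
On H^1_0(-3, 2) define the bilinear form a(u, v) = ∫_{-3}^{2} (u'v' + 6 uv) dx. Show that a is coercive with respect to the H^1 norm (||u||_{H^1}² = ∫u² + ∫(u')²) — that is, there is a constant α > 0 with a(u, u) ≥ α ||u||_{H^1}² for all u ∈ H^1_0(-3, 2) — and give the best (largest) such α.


α = 1

Coercivity of a(·,·) on H^1_0(-3, 2) means a(u, u) ≥ α ||u||_{H^1}² for every u ∈ H^1_0.
The interval has length L = 5, and Poincaré/coercivity depend only on L. Here a(u, u) = ∫(u')² + (6)·∫u².
Here c = 6 ≥ 1, so a(u,u) = ∫(u')² + c∫u² ≥ ∫(u')² + ∫u² = ||u||_{H^1}², i.e. α = 1 works. No larger α is possible: a(u,u) ≥ α||u||_{H^1}² means (1−α)∫(u')² ≥ (α−c)∫u², and for the modes u_n = sin(nπ(x−x₀)/L) (x₀ the left endpoint) one has ∫u_n²/∫(u_n')² = (L/(nπ))² → 0, so a(u_n,u_n)/||u_n||_{H^1}² → 1. Hence the optimal constant is α = 1.
Therefore α = 1.


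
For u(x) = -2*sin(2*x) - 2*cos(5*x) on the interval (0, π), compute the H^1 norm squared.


||u||_{H^1(0,π)}^2 = -832/21 + 62*π

u'(x) = 10*sin(5*x) - 4*cos(2*x).
Expand u² and (u')² and integrate term by term on (0, π), using: for integers n ≥ 1, ∫_0^π sin²(nx) dx = ∫_0^π cos²(nx) dx = π/2; for n ≠ n', ∫_0^π sin(nx)sin(n'x) dx = ∫_0^π cos(nx)cos(n'x) dx = 0; and by product-to-sum, ∫_0^π sin(nx)cos(n'x) dx = ½∫_0^π [sin((n+n')x) + sin((n−n')x)] dx, which is 0 when n+n' is even and 2n/(n²−n'²) when n+n' is odd (it need not vanish on (0, π)).
  u² squared terms: (-2)²·∫cos(5x)² dx = 4·π/2 = 2*π;  (-2)²·∫sin(2x)² dx = 4·π/2 = 2*π.
  u² cross terms: 2·(-2)·(-2)·∫cos(5x)·sin(2x) dx = 8·(-4/21) = -32/21.
  So ∫_0^π u² dx = 2*π + 2*π − 32/21 = -32/21 + 4*π.
  (u')² squared terms: (-4)²·∫cos(2x)² dx = 16·π/2 = 8*π;  (10)²·∫sin(5x)² dx = 100·π/2 = 50*π.
  (u')² cross terms: 2·(-4)·(10)·∫cos(2x)·sin(5x) dx = -80·(10/21) = -800/21.
  So ∫_0^π (u')² dx = 8*π + 50*π − 800/21 = -800/21 + 58*π.
||u||_{H^1}^2 = (-32/21 + 4*π) + (-800/21 + 58*π) = -832/21 + 62*π.


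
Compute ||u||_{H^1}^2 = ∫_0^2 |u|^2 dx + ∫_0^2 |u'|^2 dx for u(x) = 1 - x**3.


||u||_{H^1}^2 = 2446/35

The H^1 norm (squared) on an interval (0, L) is
  ||u||_{H^1}^2 = ∫_0^L u(x)^2 dx + ∫_0^L u'(x)^2 dx.
Compute u'(x) = -3*x**2.
Then u(x)^2 = x**6 - 2*x**3 + 1 and u'(x)^2 = 9*x**4.
Integrate each monomial from 0 to 2 using ∫_0^2 c·x^n dx = c·2^(n+1)/(n+1):
  ∫_0^2 u(x)^2 dx = ∫_0^2 (x^6 - 2*x^3 + 1) dx. Term by term:
    ∫_0^2 x^6 dx = 128/7;  ∫_0^2 -2*x^3 dx = -8;  ∫_0^2 1 dx = 2.
  Sum: 128/7 − 8 + 2 = 86/7.
  ∫_0^2 u'(x)^2 dx = ∫_0^2 (9*x^4) dx. Term by term:
    ∫_0^2 9*x^4 dx = 288/5.
Adding: ||u||_{H^1}^2 = 86/7 + 288/5 = 2446/35.


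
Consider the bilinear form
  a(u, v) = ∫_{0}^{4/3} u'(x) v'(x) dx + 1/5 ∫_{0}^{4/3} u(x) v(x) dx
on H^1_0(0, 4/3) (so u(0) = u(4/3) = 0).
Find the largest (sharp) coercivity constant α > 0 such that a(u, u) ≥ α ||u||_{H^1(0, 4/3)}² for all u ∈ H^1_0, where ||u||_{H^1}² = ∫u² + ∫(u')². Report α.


α = (16 + 45*π^2)/(5*(16 + 9*π^2))

Coercivity of a(·,·) on H^1_0(0, 4/3) means a(u, u) ≥ α ||u||_{H^1}² for every u ∈ H^1_0.
The interval has length L = 4/3, and Poincaré/coercivity depend only on L. Here a(u, u) = ∫(u')² + (1/5)·∫u².
Here 0 < c = 1/5 < 1. The condition a(u,u) ≥ α||u||_{H^1}² reads (1−α)∫(u')² ≥ (α−c)∫u². Any admissible α is ≤ 1 (rapidly oscillating u have ∫u²/∫(u')² → 0), and α = 1 would force 0 ≥ (1−c)∫u², impossible since c < 1; so 1−α > 0. By the sharp Poincaré inequality on H^1_0 of an interval of length L, ∫(u')² ≥ (π/L)²∫u² with equality for the first sine mode sin(π(x−x₀)/L) (x₀ the left endpoint), so the inequality holds for all u iff (1−α)(π/L)² ≥ α − c, i.e. α ≤ ((π/L)² + c)/((π/L)² + 1) = (1 + c(L/π)²)/(1 + (L/π)²). With (π/L)² = 9*π^2/16 and c = 1/5, the largest admissible constant is α = ((π/L)² + c)/((π/L)² + 1).
Simplifying, α = (16 + 45*π^2)/(5*(16 + 9*π^2)).


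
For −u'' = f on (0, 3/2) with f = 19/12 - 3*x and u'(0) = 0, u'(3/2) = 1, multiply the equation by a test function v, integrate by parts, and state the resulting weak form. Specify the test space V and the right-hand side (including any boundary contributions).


V = H^1(0, 3/2) (v unrestricted at boundary; u is determined up to an additive constant); weak form: ∫_0^3/2 u'v' dx = ∫_0^3/2 (19/12 - 3*x) v dx + v(3/2) for all v ∈ V.

Multiply both sides by a test function v and integrate from 0 to 3/2:
  ∫_0^3/2 −u''(x) v(x) dx = ∫_0^3/2 f(x) v(x) dx.
Integrate the LHS by parts once:
  ∫_0^3/2 −u'' v dx = −[u'(x) v(x)]_0^3/2 + ∫_0^3/2 u'(x) v'(x) dx.
Thus ∫_0^3/2 u'(x) v'(x) dx = ∫_0^3/2 f(x) v(x) dx + [u'(x) v(x)]_0^3/2.
Choose V so that boundary terms are either known or forced to vanish.
u has inhomogeneous Neumann u'(0) = 0, u'(3/2) = 1. [u' v]_0^3/2 = (1)·v(3/2) − (0)·v(0) = v(3/2). Take V = H^1(0, 3/2); boundary term becomes part of RHS.
Weak formulation: find u (satisfying any essential BC) such that ∫_0^3/2 u'(x) v'(x) dx = ∫_0^3/2 f v dx + v(3/2) for all v ∈ V (Neumann data are natural BCs: they enter the RHS as boundary terms).
Substituting f(x) = 19/12 - 3*x, the right-hand side is ∫_0^3/2 (19/12 - 3*x) v dx + v(3/2).
Compatibility check (pure Neumann): taking v ≡ 1 ∈ V gives 0 = ∫_0^3/2 f dx + (1) − (0), i.e. ∫_0^3/2 f dx must equal u'(0) − u'(3/2) = -1. Indeed ∫_0^3/2 (19/12 - 3*x) dx = -1, so the data are compatible. The solution is then unique only up to an additive constant (fix it e.g. by requiring ∫_0^3/2 u dx = 0).


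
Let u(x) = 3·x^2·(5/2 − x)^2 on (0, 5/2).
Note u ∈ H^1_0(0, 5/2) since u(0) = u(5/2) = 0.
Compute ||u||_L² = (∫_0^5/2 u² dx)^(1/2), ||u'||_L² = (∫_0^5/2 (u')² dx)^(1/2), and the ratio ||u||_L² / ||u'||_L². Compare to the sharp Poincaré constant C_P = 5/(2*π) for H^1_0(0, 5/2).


||u||_L² / ||u'||_L² = 5*sqrt(3)/12 < C_P = 5/(2*π).

u(x) = 3·x^2·(5/2 − x)^2, so u'(x) = 3*x*(2*x - 5)*(4*x - 5)/2.
u(x) = 3·x^2·(5/2 − x)^2 vanishes at x = 0 and x = 5/2, so u ∈ H^1_0(0, 5/2). Differentiate via the product rule and integrate the resulting polynomials term by term.
  ∫_0^5/2 u² dx = ∫_0^5/2 (9*x^8 - 90*x^7 + 675*x^6/2 - 1125*x^5/2 + 5625*x^4/16) dx. Term by term:
    ∫_0^5/2 9*x^8 dx = 1953125/512;  ∫_0^5/2 -90*x^7 dx = -17578125/1024;  ∫_0^5/2 675*x^6/2 dx = 52734375/1792;
    ∫_0^5/2 -1125*x^5/2 dx = -5859375/256;  ∫_0^5/2 5625*x^4/16 dx = 3515625/512.
  Sum: 1953125/512 − 17578125/1024 + 52734375/1792 − 5859375/256 + 3515625/512 = 390625/7168.
  ∫_0^5/2 (u')² dx = ∫_0^5/2 (144*x^6 - 1080*x^5 + 2925*x^4 - 3375*x^3 + 5625*x^2/4) dx. Term by term:
    ∫_0^5/2 144*x^6 dx = 703125/56;  ∫_0^5/2 -1080*x^5 dx = -703125/16;  ∫_0^5/2 2925*x^4 dx = 1828125/32;
    ∫_0^5/2 -3375*x^3 dx = -2109375/64;  ∫_0^5/2 5625*x^2/4 dx = 234375/32.
  Sum: 703125/56 − 703125/16 + 1828125/32 − 2109375/64 + 234375/32 = 46875/448.
∫_0^5/2 u² dx = 390625/7168, so ||u||_L² = 625*sqrt(7)/224.
∫_0^5/2 (u')² dx = 46875/448, so ||u'||_L² = 125*sqrt(21)/56.
Ratio ||u||_L² / ||u'||_L² = 5*sqrt(3)/12.
Sharp Poincaré constant on H^1_0(0, 5/2) is C_P = L/π = 5/(2*π), achieved by sin(2*π/5·x).
A polynomial bump cannot attain the sharp Poincaré constant (only the first sine eigenfunction does), so the ratio is strictly less than C_P, consistent with ||u||_L² ≤ C_P ||u'||_L².
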